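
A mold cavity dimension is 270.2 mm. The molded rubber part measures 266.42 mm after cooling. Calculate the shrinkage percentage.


Shrinkage = (mold - part) / mold * 100
= (270.2 - 266.42) / 270.2 * 100
= 3.78 / 270.2 * 100
= 1.4%

1.4%


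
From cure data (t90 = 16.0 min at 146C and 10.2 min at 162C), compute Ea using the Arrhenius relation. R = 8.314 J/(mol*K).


T1 = 419.15 K, T2 = 435.15 K
1/T1 - 1/T2 = 8.7723e-05
ln(t1/t2) = ln(16.0/10.2) = 0.4502
Ea = 8.314 * 0.4502 / 8.7723e-05 = 42668.2620 J/mol
Ea = 42.67 kJ/mol

42.67 kJ/mol


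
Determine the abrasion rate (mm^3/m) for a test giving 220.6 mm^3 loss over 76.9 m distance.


Rate = volume_loss / distance
= 220.6 / 76.9
= 2.869 mm^3/m

2.869 mm^3/m


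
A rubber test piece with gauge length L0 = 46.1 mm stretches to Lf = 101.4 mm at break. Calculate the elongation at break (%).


Elongation = (Lf - L0) / L0 * 100
= (101.4 - 46.1) / 46.1 * 100
= 55.3 / 46.1 * 100
= 120.0%

120.0%


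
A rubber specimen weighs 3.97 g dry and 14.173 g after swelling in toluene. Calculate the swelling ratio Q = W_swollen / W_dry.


Q = W_swollen / W_dry
Q = 14.173 / 3.97
Q = 3.57

Q = 3.57


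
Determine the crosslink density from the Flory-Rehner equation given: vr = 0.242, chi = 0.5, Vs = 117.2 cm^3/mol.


ln(1 - vr) = ln(1 - 0.242) = -0.2771
Numerator = -((-0.2771) + 0.242 + 0.5 * 0.242^2) = 0.0058
Denominator = 117.2 * (0.242^(1/3) - 0.242/2) = 58.8541
nu = 0.0058 / 58.8541 = 9.8377e-05 mol/cm^3

9.8377e-05 mol/cm^3


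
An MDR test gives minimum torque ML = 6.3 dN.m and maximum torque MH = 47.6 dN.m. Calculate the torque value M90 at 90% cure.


M90 = ML + 0.9 * (MH - ML)
M90 = 6.3 + 0.9 * (47.6 - 6.3)
M90 = 6.3 + 0.9 * 41.3
M90 = 43.47 dN.m

43.47 dN.m


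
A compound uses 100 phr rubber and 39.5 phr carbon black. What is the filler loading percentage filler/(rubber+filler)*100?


Filler % = filler / (rubber + filler) * 100
= 39.5 / (100 + 39.5) * 100
= 39.5 / 139.5 * 100
= 28.32%

28.32%


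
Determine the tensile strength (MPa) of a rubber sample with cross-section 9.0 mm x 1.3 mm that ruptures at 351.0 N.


Area = width * thickness = 9.0 * 1.3 = 11.7 mm^2
TS = force / area = 351.0 / 11.7 = 30.0 MPa

30.0 MPa


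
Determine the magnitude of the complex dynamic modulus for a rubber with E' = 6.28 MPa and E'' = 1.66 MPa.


|E*| = sqrt(E'^2 + E''^2)
= sqrt(6.28^2 + 1.66^2)
= sqrt(39.4384 + 2.7556)
= 6.496 MPa

6.496 MPa


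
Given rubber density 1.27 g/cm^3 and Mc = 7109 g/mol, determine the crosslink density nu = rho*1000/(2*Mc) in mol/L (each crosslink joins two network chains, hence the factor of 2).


nu = rho * 1000 / (2 * Mc)
nu = 1.27 * 1000 / (2 * 7109)
nu = 1270.0 / 14218
nu = 0.0893 mol/L

0.0893 mol/L


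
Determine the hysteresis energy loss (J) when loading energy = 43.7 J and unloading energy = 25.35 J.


Hysteresis loss = loading - unloading
= 43.7 - 25.35
= 18.35 J

18.35 J


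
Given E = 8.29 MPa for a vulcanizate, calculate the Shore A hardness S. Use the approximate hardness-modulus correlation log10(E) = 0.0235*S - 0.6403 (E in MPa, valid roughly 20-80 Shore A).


log10(E) = 0.0235*S - 0.6403  =>  S = (log10(E) + 0.6403) / 0.0235
log10(8.29) = 0.918555
S = (0.918555 + 0.6403) / 0.0235 = 1.558855 / 0.0235
S = 66.3

Shore A = 66.3


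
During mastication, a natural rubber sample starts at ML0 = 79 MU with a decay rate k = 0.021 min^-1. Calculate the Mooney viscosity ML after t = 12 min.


ML = ML0 * exp(-k * t)
ML = 79 * exp(-0.021 * 12)
ML = 79 * 0.7772
ML = 61.4 MU

61.4 MU


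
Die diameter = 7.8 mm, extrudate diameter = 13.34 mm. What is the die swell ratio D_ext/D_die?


Die swell ratio = D_extrudate / D_die
= 13.34 / 7.8
= 1.71

Die swell = 1.71


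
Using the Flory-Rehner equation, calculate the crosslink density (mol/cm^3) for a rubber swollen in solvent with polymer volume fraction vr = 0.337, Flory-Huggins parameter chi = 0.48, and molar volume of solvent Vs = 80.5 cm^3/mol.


ln(1 - vr) = ln(1 - 0.337) = -0.4110
Numerator = -((-0.4110) + 0.337 + 0.48 * 0.337^2) = 0.0195
Denominator = 80.5 * (0.337^(1/3) - 0.337/2) = 42.4552
nu = 0.0195 / 42.4552 = 4.5853e-04 mol/cm^3

4.5853e-04 mol/cm^3


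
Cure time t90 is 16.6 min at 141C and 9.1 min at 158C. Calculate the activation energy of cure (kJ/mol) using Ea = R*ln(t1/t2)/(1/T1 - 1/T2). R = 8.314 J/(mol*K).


T1 = 414.15 K, T2 = 431.15 K
1/T1 - 1/T2 = 9.5206e-05
ln(t1/t2) = ln(16.6/9.1) = 0.6011
Ea = 8.314 * 0.6011 / 9.5206e-05 = 52494.5620 J/mol
Ea = 52.49 kJ/mol

52.49 kJ/mol


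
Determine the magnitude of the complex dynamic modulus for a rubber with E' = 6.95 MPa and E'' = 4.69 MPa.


|E*| = sqrt(E'^2 + E''^2)
= sqrt(6.95^2 + 4.69^2)
= sqrt(48.3025 + 21.9961)
= 8.384 MPa

8.384 MPa


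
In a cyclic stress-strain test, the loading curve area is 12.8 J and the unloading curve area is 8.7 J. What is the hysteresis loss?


Hysteresis loss = loading - unloading
= 12.8 - 8.7
= 4.1 J

4.1 J


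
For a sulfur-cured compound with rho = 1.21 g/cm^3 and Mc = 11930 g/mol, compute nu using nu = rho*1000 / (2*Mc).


nu = rho * 1000 / (2 * Mc)
nu = 1.21 * 1000 / (2 * 11930)
nu = 1210.0 / 23860
nu = 0.0507 mol/L

0.0507 mol/L


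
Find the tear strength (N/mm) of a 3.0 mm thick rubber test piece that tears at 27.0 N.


Tear strength = force / thickness
= 27.0 / 3.0
= 9.0 N/mm

9.0 N/mm


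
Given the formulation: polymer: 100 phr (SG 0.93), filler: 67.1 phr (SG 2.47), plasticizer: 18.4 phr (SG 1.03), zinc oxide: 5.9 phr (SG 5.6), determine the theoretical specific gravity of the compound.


Sum of weights = 191.4
Volume contributions:
  polymer: 100/0.93 = 107.5269
  filler: 67.1/2.47 = 27.1660
  plasticizer: 18.4/1.03 = 17.8641
  zinc oxide: 5.9/5.6 = 1.0536
Sum of volumes = 153.6105
SG = 191.4 / 153.6105 = 1.246

SG = 1.246


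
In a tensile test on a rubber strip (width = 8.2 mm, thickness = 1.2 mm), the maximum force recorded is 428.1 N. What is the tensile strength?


Area = width * thickness = 8.2 * 1.2 = 9.84 mm^2
TS = force / area = 428.1 / 9.84 = 43.51 MPa

43.51 MPa


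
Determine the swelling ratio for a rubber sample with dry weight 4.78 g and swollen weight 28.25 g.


Q = W_swollen / W_dry
Q = 28.25 / 4.78
Q = 5.91

Q = 5.91


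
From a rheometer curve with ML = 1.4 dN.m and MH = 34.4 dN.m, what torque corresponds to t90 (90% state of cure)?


M90 = ML + 0.9 * (MH - ML)
M90 = 1.4 + 0.9 * (34.4 - 1.4)
M90 = 1.4 + 0.9 * 33.0
M90 = 31.1 dN.m

31.1 dN.m


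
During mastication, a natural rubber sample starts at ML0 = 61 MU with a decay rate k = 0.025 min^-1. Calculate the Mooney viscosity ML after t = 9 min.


ML = ML0 * exp(-k * t)
ML = 61 * exp(-0.025 * 9)
ML = 61 * 0.7985
ML = 48.71 MU

48.71 MU


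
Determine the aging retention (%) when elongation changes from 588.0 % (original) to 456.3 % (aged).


Retention = aged / original * 100
= 456.3 / 588.0 * 100
= 77.6%

77.6%


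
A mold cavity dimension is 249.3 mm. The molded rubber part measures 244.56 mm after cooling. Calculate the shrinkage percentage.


Shrinkage = (mold - part) / mold * 100
= (249.3 - 244.56) / 249.3 * 100
= 4.74 / 249.3 * 100
= 1.9%

1.9%


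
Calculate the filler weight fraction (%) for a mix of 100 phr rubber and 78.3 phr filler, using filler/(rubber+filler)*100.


Filler % = filler / (rubber + filler) * 100
= 78.3 / (100 + 78.3) * 100
= 78.3 / 178.3 * 100
= 43.91%

43.91%


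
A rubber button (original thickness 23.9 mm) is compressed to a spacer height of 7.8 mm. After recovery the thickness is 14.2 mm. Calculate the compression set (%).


CS = (t0 - recovered) / (t0 - ts) * 100
= (23.9 - 14.2) / (23.9 - 7.8) * 100
= 9.7 / 16.1 * 100
= 60.2%

60.2%


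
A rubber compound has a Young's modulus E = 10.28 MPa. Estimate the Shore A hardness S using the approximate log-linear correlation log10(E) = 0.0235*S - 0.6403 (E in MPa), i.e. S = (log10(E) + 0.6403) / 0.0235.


log10(E) = 0.0235*S - 0.6403  =>  S = (log10(E) + 0.6403) / 0.0235
log10(10.28) = 1.011993
S = (1.011993 + 0.6403) / 0.0235 = 1.652293 / 0.0235
S = 70.3

Shore A = 70.3


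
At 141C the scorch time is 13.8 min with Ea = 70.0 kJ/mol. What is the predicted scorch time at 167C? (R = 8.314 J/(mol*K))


Convert temperatures: T1 = 141 + 273.15 = 414.15 K, T2 = 167 + 273.15 = 440.15 K
ts2_new = 13.8 * exp(70000 / 8.314 * (1/440.15 - 1/414.15))
1/T2 - 1/T1 = -1.4263e-04
ts2_new = 4.15 min

4.15 min


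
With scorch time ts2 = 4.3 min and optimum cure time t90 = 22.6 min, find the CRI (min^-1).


CRI = 100 / (t90 - ts2)
= 100 / (22.6 - 4.3)
= 100 / 18.3
= 5.46 min^-1

5.46 min^-1


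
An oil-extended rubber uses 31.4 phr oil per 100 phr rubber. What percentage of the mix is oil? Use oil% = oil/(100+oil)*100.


Oil % = oil / (100 + oil) * 100
= 31.4 / (100 + 31.4) * 100
= 31.4 / 131.4 * 100
= 23.9%

23.9%


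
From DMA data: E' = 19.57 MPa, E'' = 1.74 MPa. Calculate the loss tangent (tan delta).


tan delta = E'' / E'
= 1.74 / 19.57
= 0.0889

tan delta = 0.0889


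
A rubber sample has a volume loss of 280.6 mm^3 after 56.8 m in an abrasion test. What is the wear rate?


Rate = volume_loss / distance
= 280.6 / 56.8
= 4.94 mm^3/m

4.94 mm^3/m


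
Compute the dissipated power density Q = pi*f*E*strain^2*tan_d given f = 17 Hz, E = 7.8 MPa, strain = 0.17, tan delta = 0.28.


Q = pi * f * E * strain^2 * tan_d
= pi * 17 * 7.8 * 0.17^2 * 0.28
= pi * 17 * 7.8 * 0.0289 * 0.28
= 3.3709

Q = 3.3709


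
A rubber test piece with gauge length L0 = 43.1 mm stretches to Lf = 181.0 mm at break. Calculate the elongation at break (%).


Elongation = (Lf - L0) / L0 * 100
= (181.0 - 43.1) / 43.1 * 100
= 137.9 / 43.1 * 100
= 320.0%

320.0%


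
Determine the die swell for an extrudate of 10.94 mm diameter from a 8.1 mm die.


Die swell ratio = D_extrudate / D_die
= 10.94 / 8.1
= 1.351

Die swell = 1.351


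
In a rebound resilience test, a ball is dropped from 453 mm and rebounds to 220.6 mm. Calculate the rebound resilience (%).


Resilience = h_rebound / h_drop * 100
= 220.6 / 453 * 100
= 48.7%

48.7%


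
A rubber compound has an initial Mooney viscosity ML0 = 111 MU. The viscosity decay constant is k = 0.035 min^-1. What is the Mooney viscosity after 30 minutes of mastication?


ML = ML0 * exp(-k * t)
ML = 111 * exp(-0.035 * 30)
ML = 111 * 0.3499
ML = 38.84 MU

38.84 MU


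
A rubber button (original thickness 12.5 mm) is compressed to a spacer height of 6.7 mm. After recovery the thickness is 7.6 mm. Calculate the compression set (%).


CS = (t0 - recovered) / (t0 - ts) * 100
= (12.5 - 7.6) / (12.5 - 6.7) * 100
= 4.9 / 5.8 * 100
= 84.5%

84.5%


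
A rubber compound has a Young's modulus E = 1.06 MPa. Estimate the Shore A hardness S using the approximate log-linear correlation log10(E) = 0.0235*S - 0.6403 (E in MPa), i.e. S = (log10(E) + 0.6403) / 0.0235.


log10(E) = 0.0235*S - 0.6403  =>  S = (log10(E) + 0.6403) / 0.0235
log10(1.06) = 0.025306
S = (0.025306 + 0.6403) / 0.0235 = 0.665606 / 0.0235
S = 28.3

Shore A = 28.3


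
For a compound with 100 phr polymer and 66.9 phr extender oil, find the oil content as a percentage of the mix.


Oil % = oil / (100 + oil) * 100
= 66.9 / (100 + 66.9) * 100
= 66.9 / 166.9 * 100
= 40.08%

40.08%


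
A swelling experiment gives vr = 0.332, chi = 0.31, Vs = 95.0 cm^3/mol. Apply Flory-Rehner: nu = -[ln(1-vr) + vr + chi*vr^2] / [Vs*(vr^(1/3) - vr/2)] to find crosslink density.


ln(1 - vr) = ln(1 - 0.332) = -0.4035
Numerator = -((-0.4035) + 0.332 + 0.31 * 0.332^2) = 0.0373
Denominator = 95.0 * (0.332^(1/3) - 0.332/2) = 50.0114
nu = 0.0373 / 50.0114 = 7.4578e-04 mol/cm^3

7.4578e-04 mol/cm^3


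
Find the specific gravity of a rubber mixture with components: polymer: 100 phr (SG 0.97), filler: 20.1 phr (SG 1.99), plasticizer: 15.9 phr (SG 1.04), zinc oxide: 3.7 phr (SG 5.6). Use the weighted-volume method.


Sum of weights = 139.7
Volume contributions:
  polymer: 100/0.97 = 103.0928
  filler: 20.1/1.99 = 10.1005
  plasticizer: 15.9/1.04 = 15.2885
  zinc oxide: 3.7/5.6 = 0.6607
Sum of volumes = 129.1425
SG = 139.7 / 129.1425 = 1.082

SG = 1.082


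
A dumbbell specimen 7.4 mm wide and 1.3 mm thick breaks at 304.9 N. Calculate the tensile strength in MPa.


Area = width * thickness = 7.4 * 1.3 = 9.62 mm^2
TS = force / area = 304.9 / 9.62 = 31.69 MPa

31.69 MPa


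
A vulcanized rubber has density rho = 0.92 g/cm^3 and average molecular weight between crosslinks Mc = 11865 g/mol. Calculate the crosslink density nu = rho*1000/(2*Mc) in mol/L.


nu = rho * 1000 / (2 * Mc)
nu = 0.92 * 1000 / (2 * 11865)
nu = 920.0 / 23730
nu = 0.0388 mol/L

0.0388 mol/L


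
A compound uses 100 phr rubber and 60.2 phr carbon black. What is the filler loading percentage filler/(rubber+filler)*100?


Filler % = filler / (rubber + filler) * 100
= 60.2 / (100 + 60.2) * 100
= 60.2 / 160.2 * 100
= 37.58%

37.58%


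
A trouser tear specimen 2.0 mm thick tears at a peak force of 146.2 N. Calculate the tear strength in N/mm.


Tear strength = force / thickness
= 146.2 / 2.0
= 73.1 N/mm

73.1 N/mm


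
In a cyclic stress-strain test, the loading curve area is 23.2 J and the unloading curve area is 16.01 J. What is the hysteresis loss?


Hysteresis loss = loading - unloading
= 23.2 - 16.01
= 7.19 J

7.19 J


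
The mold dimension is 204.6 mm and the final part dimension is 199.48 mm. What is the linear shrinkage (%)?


Shrinkage = (mold - part) / mold * 100
= (204.6 - 199.48) / 204.6 * 100
= 5.12 / 204.6 * 100
= 2.5%

2.5%


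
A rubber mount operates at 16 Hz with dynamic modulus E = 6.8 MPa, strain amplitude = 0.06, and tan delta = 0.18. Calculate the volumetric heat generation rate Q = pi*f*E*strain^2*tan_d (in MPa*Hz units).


Q = pi * f * E * strain^2 * tan_d
= pi * 16 * 6.8 * 0.06^2 * 0.18
= pi * 16 * 6.8 * 0.0036 * 0.18
= 0.2215

Q = 0.2215


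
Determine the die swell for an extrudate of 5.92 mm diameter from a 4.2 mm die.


Die swell ratio = D_extrudate / D_die
= 5.92 / 4.2
= 1.41

Die swell = 1.41


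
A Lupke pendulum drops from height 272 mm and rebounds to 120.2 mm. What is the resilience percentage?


Resilience = h_rebound / h_drop * 100
= 120.2 / 272 * 100
= 44.2%

44.2%


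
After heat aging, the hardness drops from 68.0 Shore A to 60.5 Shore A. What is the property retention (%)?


Retention = aged / original * 100
= 60.5 / 68.0 * 100
= 89.0%

89.0%


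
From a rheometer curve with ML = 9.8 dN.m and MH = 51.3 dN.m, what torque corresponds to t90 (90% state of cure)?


M90 = ML + 0.9 * (MH - ML)
M90 = 9.8 + 0.9 * (51.3 - 9.8)
M90 = 9.8 + 0.9 * 41.5
M90 = 47.15 dN.m

47.15 dN.m


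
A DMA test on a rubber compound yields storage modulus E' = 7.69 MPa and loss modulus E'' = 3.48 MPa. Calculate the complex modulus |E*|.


|E*| = sqrt(E'^2 + E''^2)
= sqrt(7.69^2 + 3.48^2)
= sqrt(59.1361 + 12.1104)
= 8.441 MPa

8.441 MPa


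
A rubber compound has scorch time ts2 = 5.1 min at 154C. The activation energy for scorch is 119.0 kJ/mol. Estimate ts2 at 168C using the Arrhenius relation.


Convert temperatures: T1 = 154 + 273.15 = 427.15 K, T2 = 168 + 273.15 = 441.15 K
ts2_new = 5.1 * exp(119000 / 8.314 * (1/441.15 - 1/427.15))
1/T2 - 1/T1 = -7.4295e-05
ts2_new = 1.76 min

1.76 min


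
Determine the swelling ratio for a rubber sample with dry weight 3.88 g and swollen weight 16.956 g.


Q = W_swollen / W_dry
Q = 16.956 / 3.88
Q = 4.37

Q = 4.37


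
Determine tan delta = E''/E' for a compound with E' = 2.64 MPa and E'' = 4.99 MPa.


tan delta = E'' / E'
= 4.99 / 2.64
= 1.8902

tan delta = 1.8902


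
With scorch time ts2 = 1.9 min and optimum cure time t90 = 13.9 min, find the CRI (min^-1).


CRI = 100 / (t90 - ts2)
= 100 / (13.9 - 1.9)
= 100 / 12.0
= 8.33 min^-1

8.33 min^-1


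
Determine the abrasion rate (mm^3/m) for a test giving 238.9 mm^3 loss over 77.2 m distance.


Rate = volume_loss / distance
= 238.9 / 77.2
= 3.095 mm^3/m

3.095 mm^3/m


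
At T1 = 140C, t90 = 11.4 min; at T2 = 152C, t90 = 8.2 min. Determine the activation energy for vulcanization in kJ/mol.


T1 = 413.15 K, T2 = 425.15 K
1/T1 - 1/T2 = 6.8317e-05
ln(t1/t2) = ln(11.4/8.2) = 0.3295
Ea = 8.314 * 0.3295 / 6.8317e-05 = 40096.5234 J/mol
Ea = 40.1 kJ/mol

40.1 kJ/mol


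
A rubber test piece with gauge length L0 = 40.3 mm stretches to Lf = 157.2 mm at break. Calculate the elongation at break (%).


Elongation = (Lf - L0) / L0 * 100
= (157.2 - 40.3) / 40.3 * 100
= 116.9 / 40.3 * 100
= 290.1%

290.1%


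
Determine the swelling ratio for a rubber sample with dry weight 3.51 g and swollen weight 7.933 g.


Q = W_swollen / W_dry
Q = 7.933 / 3.51
Q = 2.26

Q = 2.26


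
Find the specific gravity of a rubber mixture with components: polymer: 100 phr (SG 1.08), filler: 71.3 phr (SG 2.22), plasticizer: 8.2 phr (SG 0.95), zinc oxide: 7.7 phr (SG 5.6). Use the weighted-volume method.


Sum of weights = 187.2
Volume contributions:
  polymer: 100/1.08 = 92.5926
  filler: 71.3/2.22 = 32.1171
  plasticizer: 8.2/0.95 = 8.6316
  zinc oxide: 7.7/5.6 = 1.3750
Sum of volumes = 134.7163
SG = 187.2 / 134.7163 = 1.39

SG = 1.39


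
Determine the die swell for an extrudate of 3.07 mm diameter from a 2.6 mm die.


Die swell ratio = D_extrudate / D_die
= 3.07 / 2.6
= 1.181

Die swell = 1.181


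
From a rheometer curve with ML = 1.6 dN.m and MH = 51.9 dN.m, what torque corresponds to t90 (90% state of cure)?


M90 = ML + 0.9 * (MH - ML)
M90 = 1.6 + 0.9 * (51.9 - 1.6)
M90 = 1.6 + 0.9 * 50.3
M90 = 46.87 dN.m

46.87 dN.m


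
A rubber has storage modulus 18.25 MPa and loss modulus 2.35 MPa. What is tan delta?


tan delta = E'' / E'
= 2.35 / 18.25
= 0.1288

tan delta = 0.1288


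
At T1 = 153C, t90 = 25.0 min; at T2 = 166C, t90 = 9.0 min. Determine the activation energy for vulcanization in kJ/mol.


T1 = 426.15 K, T2 = 439.15 K
1/T1 - 1/T2 = 6.9465e-05
ln(t1/t2) = ln(25.0/9.0) = 1.0217
Ea = 8.314 * 1.0217 / 6.9465e-05 = 122276.9838 J/mol
Ea = 122.28 kJ/mol

122.28 kJ/mol


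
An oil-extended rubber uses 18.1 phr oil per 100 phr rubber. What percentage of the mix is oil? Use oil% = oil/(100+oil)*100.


Oil % = oil / (100 + oil) * 100
= 18.1 / (100 + 18.1) * 100
= 18.1 / 118.1 * 100
= 15.33%

15.33%


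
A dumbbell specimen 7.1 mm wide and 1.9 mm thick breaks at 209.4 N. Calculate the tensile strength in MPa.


Area = width * thickness = 7.1 * 1.9 = 13.49 mm^2
TS = force / area = 209.4 / 13.49 = 15.52 MPa

15.52 MPa


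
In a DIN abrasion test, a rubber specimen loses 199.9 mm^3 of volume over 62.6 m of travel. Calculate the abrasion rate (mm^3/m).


Rate = volume_loss / distance
= 199.9 / 62.6
= 3.193 mm^3/m

3.193 mm^3/m


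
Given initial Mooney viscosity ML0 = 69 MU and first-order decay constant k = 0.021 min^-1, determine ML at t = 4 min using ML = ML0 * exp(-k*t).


ML = ML0 * exp(-k * t)
ML = 69 * exp(-0.021 * 4)
ML = 69 * 0.9194
ML = 63.44 MU

63.44 MU


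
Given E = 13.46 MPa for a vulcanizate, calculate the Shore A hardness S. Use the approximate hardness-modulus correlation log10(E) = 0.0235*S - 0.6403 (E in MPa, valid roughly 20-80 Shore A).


log10(E) = 0.0235*S - 0.6403  =>  S = (log10(E) + 0.6403) / 0.0235
log10(13.46) = 1.129045
S = (1.129045 + 0.6403) / 0.0235 = 1.769345 / 0.0235
S = 75.3

Shore A = 75.3


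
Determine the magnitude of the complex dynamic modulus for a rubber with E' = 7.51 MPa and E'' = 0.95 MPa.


|E*| = sqrt(E'^2 + E''^2)
= sqrt(7.51^2 + 0.95^2)
= sqrt(56.4001 + 0.9025)
= 7.57 MPa

7.57 MPa


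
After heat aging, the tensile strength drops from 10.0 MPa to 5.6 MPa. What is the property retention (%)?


Retention = aged / original * 100
= 5.6 / 10.0 * 100
= 56.0%

56.0%


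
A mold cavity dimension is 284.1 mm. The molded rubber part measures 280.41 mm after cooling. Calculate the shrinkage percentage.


Shrinkage = (mold - part) / mold * 100
= (284.1 - 280.41) / 284.1 * 100
= 3.69 / 284.1 * 100
= 1.3%

1.3%


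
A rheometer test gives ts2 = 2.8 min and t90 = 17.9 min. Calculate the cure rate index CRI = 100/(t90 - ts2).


CRI = 100 / (t90 - ts2)
= 100 / (17.9 - 2.8)
= 100 / 15.1
= 6.62 min^-1

6.62 min^-1


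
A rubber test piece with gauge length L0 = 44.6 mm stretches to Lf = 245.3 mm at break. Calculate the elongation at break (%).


Elongation = (Lf - L0) / L0 * 100
= (245.3 - 44.6) / 44.6 * 100
= 200.7 / 44.6 * 100
= 450.0%

450.0%


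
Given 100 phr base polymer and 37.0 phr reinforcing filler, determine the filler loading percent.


Filler % = filler / (rubber + filler) * 100
= 37.0 / (100 + 37.0) * 100
= 37.0 / 137.0 * 100
= 27.01%

27.01%


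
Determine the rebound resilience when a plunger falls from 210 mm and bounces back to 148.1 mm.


Resilience = h_rebound / h_drop * 100
= 148.1 / 210 * 100
= 70.5%

70.5%


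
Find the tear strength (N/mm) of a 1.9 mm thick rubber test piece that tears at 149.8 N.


Tear strength = force / thickness
= 149.8 / 1.9
= 78.84 N/mm

78.84 N/mm


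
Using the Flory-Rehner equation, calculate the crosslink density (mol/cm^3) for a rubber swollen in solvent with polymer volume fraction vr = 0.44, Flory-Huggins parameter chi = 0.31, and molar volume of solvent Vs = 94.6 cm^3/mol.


ln(1 - vr) = ln(1 - 0.44) = -0.5798
Numerator = -((-0.5798) + 0.44 + 0.31 * 0.44^2) = 0.0798
Denominator = 94.6 * (0.44^(1/3) - 0.44/2) = 51.1399
nu = 0.0798 / 51.1399 = 0.0016 mol/cm^3

0.0016 mol/cm^3


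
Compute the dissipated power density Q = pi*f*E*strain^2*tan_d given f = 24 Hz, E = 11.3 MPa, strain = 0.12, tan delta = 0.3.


Q = pi * f * E * strain^2 * tan_d
= pi * 24 * 11.3 * 0.12^2 * 0.3
= pi * 24 * 11.3 * 0.0144 * 0.3
= 3.6806

Q = 3.6806


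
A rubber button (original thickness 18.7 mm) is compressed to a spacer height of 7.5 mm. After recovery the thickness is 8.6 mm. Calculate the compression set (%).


CS = (t0 - recovered) / (t0 - ts) * 100
= (18.7 - 8.6) / (18.7 - 7.5) * 100
= 10.1 / 11.2 * 100
= 90.2%

90.2%


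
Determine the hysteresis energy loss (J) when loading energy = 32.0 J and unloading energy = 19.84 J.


Hysteresis loss = loading - unloading
= 32.0 - 19.84
= 12.16 J

12.16 J


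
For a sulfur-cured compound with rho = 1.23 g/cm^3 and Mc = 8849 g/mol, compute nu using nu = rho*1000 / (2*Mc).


nu = rho * 1000 / (2 * Mc)
nu = 1.23 * 1000 / (2 * 8849)
nu = 1230.0 / 17698
nu = 0.0695 mol/L

0.0695 mol/L


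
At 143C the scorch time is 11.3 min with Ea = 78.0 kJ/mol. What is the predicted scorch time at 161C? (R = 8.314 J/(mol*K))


Convert temperatures: T1 = 143 + 273.15 = 416.15 K, T2 = 161 + 273.15 = 434.15 K
ts2_new = 11.3 * exp(78000 / 8.314 * (1/434.15 - 1/416.15))
1/T2 - 1/T1 = -9.9628e-05
ts2_new = 4.44 min

4.44 min


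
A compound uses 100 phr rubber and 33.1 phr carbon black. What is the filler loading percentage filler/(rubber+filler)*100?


Filler % = filler / (rubber + filler) * 100
= 33.1 / (100 + 33.1) * 100
= 33.1 / 133.1 * 100
= 24.87%

24.87%


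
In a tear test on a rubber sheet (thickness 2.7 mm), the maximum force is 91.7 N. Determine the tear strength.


Tear strength = force / thickness
= 91.7 / 2.7
= 33.96 N/mm

33.96 N/mm


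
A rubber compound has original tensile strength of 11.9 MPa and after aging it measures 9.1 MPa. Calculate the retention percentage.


Retention = aged / original * 100
= 9.1 / 11.9 * 100
= 76.5%

76.5%


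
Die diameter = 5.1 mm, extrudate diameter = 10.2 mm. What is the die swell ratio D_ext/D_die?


Die swell ratio = D_extrudate / D_die
= 10.2 / 5.1
= 2.0

Die swell = 2.0


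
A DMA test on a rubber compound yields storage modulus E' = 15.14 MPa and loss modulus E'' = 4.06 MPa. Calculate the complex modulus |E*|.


|E*| = sqrt(E'^2 + E''^2)
= sqrt(15.14^2 + 4.06^2)
= sqrt(229.2196 + 16.4836)
= 15.675 MPa

15.675 MPa


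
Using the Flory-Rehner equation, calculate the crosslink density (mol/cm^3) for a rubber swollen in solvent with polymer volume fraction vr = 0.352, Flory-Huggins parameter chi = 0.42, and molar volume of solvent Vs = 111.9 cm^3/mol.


ln(1 - vr) = ln(1 - 0.352) = -0.4339
Numerator = -((-0.4339) + 0.352 + 0.42 * 0.352^2) = 0.0298
Denominator = 111.9 * (0.352^(1/3) - 0.352/2) = 59.3148
nu = 0.0298 / 59.3148 = 5.0282e-04 mol/cm^3

5.0282e-04 mol/cm^3


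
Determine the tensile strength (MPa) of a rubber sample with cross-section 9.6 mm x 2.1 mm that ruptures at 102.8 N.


Area = width * thickness = 9.6 * 2.1 = 20.16 mm^2
TS = force / area = 102.8 / 20.16 = 5.1 MPa

5.1 MPa


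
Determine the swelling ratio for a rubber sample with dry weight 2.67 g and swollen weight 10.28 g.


Q = W_swollen / W_dry
Q = 10.28 / 2.67
Q = 3.85

Q = 3.85


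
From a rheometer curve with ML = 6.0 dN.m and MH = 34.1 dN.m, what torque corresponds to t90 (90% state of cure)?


M90 = ML + 0.9 * (MH - ML)
M90 = 6.0 + 0.9 * (34.1 - 6.0)
M90 = 6.0 + 0.9 * 28.1
M90 = 31.29 dN.m

31.29 dN.m


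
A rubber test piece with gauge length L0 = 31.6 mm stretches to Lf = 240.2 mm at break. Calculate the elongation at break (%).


Elongation = (Lf - L0) / L0 * 100
= (240.2 - 31.6) / 31.6 * 100
= 208.6 / 31.6 * 100
= 660.1%

660.1%


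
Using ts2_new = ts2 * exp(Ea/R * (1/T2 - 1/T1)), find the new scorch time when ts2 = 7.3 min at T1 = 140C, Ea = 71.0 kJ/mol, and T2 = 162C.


Convert temperatures: T1 = 140 + 273.15 = 413.15 K, T2 = 162 + 273.15 = 435.15 K
ts2_new = 7.3 * exp(71000 / 8.314 * (1/435.15 - 1/413.15))
1/T2 - 1/T1 = -1.2237e-04
ts2_new = 2.57 min

2.57 min


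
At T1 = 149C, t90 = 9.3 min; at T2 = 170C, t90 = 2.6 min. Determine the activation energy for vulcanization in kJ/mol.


T1 = 422.15 K, T2 = 443.15 K
1/T1 - 1/T2 = 1.1225e-04
ln(t1/t2) = ln(9.3/2.6) = 1.2745
Ea = 8.314 * 1.2745 / 1.1225e-04 = 94395.0280 J/mol
Ea = 94.4 kJ/mol

94.4 kJ/mol


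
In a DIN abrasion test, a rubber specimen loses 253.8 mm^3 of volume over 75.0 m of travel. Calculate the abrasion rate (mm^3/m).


Rate = volume_loss / distance
= 253.8 / 75.0
= 3.384 mm^3/m

3.384 mm^3/m


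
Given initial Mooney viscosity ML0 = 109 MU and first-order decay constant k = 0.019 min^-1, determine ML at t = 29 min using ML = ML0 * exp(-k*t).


ML = ML0 * exp(-k * t)
ML = 109 * exp(-0.019 * 29)
ML = 109 * 0.5764
ML = 62.82 MU

62.82 MU


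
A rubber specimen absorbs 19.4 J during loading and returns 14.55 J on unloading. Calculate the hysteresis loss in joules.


Hysteresis loss = loading - unloading
= 19.4 - 14.55
= 4.85 J

4.85 J


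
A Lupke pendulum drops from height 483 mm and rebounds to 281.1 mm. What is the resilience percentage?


Resilience = h_rebound / h_drop * 100
= 281.1 / 483 * 100
= 58.2%

58.2%


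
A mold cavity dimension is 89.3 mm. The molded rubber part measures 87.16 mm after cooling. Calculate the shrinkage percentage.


Shrinkage = (mold - part) / mold * 100
= (89.3 - 87.16) / 89.3 * 100
= 2.14 / 89.3 * 100
= 2.4%

2.4%


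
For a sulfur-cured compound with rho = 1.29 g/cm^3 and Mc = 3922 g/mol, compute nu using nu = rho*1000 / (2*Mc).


nu = rho * 1000 / (2 * Mc)
nu = 1.29 * 1000 / (2 * 3922)
nu = 1290.0 / 7844
nu = 0.1645 mol/L

0.1645 mol/L


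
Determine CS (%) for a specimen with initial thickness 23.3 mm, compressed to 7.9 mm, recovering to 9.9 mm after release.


CS = (t0 - recovered) / (t0 - ts) * 100
= (23.3 - 9.9) / (23.3 - 7.9) * 100
= 13.4 / 15.4 * 100
= 87.0%

87.0%


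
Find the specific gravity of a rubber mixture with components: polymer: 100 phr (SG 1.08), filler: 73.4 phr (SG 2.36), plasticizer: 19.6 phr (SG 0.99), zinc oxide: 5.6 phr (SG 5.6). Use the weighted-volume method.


Sum of weights = 198.6
Volume contributions:
  polymer: 100/1.08 = 92.5926
  filler: 73.4/2.36 = 31.1017
  plasticizer: 19.6/0.99 = 19.7980
  zinc oxide: 5.6/5.6 = 1.0000
Sum of volumes = 144.4923
SG = 198.6 / 144.4923 = 1.374

SG = 1.374


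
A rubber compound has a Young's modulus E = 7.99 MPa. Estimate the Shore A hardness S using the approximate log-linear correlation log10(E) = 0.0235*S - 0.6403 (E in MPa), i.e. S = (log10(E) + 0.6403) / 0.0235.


log10(E) = 0.0235*S - 0.6403  =>  S = (log10(E) + 0.6403) / 0.0235
log10(7.99) = 0.902547
S = (0.902547 + 0.6403) / 0.0235 = 1.542847 / 0.0235
S = 65.7

Shore A = 65.7


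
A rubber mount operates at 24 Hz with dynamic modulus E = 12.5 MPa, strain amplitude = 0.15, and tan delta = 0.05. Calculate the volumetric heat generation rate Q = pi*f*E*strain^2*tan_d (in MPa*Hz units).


Q = pi * f * E * strain^2 * tan_d
= pi * 24 * 12.5 * 0.15^2 * 0.05
= pi * 24 * 12.5 * 0.0225 * 0.05
= 1.0603

Q = 1.0603


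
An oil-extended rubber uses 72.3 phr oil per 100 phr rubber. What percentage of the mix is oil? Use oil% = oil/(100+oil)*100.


Oil % = oil / (100 + oil) * 100
= 72.3 / (100 + 72.3) * 100
= 72.3 / 172.3 * 100
= 41.96%

41.96%


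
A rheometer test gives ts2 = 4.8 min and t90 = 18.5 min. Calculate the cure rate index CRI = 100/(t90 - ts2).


CRI = 100 / (t90 - ts2)
= 100 / (18.5 - 4.8)
= 100 / 13.7
= 7.3 min^-1

7.3 min^-1


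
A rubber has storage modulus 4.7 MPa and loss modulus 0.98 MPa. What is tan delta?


tan delta = E'' / E'
= 0.98 / 4.7
= 0.2085

tan delta = 0.2085


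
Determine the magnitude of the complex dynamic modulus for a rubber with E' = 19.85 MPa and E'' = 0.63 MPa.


|E*| = sqrt(E'^2 + E''^2)
= sqrt(19.85^2 + 0.63^2)
= sqrt(394.0225 + 0.3969)
= 19.86 MPa

19.86 MPa


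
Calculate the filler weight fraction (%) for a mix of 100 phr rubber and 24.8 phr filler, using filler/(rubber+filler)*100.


Filler % = filler / (rubber + filler) * 100
= 24.8 / (100 + 24.8) * 100
= 24.8 / 124.8 * 100
= 19.87%

19.87%


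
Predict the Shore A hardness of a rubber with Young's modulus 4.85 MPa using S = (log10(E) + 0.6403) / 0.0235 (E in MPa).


log10(E) = 0.0235*S - 0.6403  =>  S = (log10(E) + 0.6403) / 0.0235
log10(4.85) = 0.685742
S = (0.685742 + 0.6403) / 0.0235 = 1.326042 / 0.0235
S = 56.4

Shore A = 56.4


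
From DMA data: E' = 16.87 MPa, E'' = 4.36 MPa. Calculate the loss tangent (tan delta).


tan delta = E'' / E'
= 4.36 / 16.87
= 0.2584

tan delta = 0.2584


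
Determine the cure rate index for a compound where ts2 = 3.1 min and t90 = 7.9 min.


CRI = 100 / (t90 - ts2)
= 100 / (7.9 - 3.1)
= 100 / 4.8
= 20.83 min^-1

20.83 min^-1


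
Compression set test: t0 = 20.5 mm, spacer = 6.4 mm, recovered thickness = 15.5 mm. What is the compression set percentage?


CS = (t0 - recovered) / (t0 - ts) * 100
= (20.5 - 15.5) / (20.5 - 6.4) * 100
= 5.0 / 14.1 * 100
= 35.5%

35.5%


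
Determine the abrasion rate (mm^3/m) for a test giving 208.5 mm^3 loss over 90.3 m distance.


Rate = volume_loss / distance
= 208.5 / 90.3
= 2.309 mm^3/m

2.309 mm^3/m


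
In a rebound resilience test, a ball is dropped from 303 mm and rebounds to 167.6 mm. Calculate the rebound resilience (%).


Resilience = h_rebound / h_drop * 100
= 167.6 / 303 * 100
= 55.3%

55.3%


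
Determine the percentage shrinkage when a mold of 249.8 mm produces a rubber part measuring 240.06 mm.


Shrinkage = (mold - part) / mold * 100
= (249.8 - 240.06) / 249.8 * 100
= 9.74 / 249.8 * 100
= 3.9%

3.9%


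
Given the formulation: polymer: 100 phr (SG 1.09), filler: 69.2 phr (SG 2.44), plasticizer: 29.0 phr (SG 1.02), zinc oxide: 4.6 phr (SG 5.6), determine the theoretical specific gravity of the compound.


Sum of weights = 202.8
Volume contributions:
  polymer: 100/1.09 = 91.7431
  filler: 69.2/2.44 = 28.3607
  plasticizer: 29.0/1.02 = 28.4314
  zinc oxide: 4.6/5.6 = 0.8214
Sum of volumes = 149.3566
SG = 202.8 / 149.3566 = 1.358

SG = 1.358


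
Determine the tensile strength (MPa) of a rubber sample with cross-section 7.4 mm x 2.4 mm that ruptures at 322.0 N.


Area = width * thickness = 7.4 * 2.4 = 17.76 mm^2
TS = force / area = 322.0 / 17.76 = 18.13 MPa

18.13 MPa


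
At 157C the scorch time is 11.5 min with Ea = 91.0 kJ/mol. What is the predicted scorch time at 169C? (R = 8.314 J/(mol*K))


Convert temperatures: T1 = 157 + 273.15 = 430.15 K, T2 = 169 + 273.15 = 442.15 K
ts2_new = 11.5 * exp(91000 / 8.314 * (1/442.15 - 1/430.15))
1/T2 - 1/T1 = -6.3095e-05
ts2_new = 5.76 min

5.76 min


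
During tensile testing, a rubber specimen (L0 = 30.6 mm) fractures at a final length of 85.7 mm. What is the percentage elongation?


Elongation = (Lf - L0) / L0 * 100
= (85.7 - 30.6) / 30.6 * 100
= 55.1 / 30.6 * 100
= 180.1%

180.1%


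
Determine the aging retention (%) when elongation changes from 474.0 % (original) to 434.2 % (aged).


Retention = aged / original * 100
= 434.2 / 474.0 * 100
= 91.6%

91.6%


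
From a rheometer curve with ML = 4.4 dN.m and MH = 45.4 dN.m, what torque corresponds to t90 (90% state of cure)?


M90 = ML + 0.9 * (MH - ML)
M90 = 4.4 + 0.9 * (45.4 - 4.4)
M90 = 4.4 + 0.9 * 41.0
M90 = 41.3 dN.m

41.3 dN.m


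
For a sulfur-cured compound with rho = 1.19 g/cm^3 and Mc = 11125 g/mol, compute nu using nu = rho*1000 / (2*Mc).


nu = rho * 1000 / (2 * Mc)
nu = 1.19 * 1000 / (2 * 11125)
nu = 1190.0 / 22250
nu = 0.0535 mol/L

0.0535 mol/L


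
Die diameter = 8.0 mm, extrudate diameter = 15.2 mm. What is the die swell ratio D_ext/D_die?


Die swell ratio = D_extrudate / D_die
= 15.2 / 8.0
= 1.9

Die swell = 1.9


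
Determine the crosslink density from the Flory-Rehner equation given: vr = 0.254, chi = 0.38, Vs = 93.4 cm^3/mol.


ln(1 - vr) = ln(1 - 0.254) = -0.2930
Numerator = -((-0.2930) + 0.254 + 0.38 * 0.254^2) = 0.0145
Denominator = 93.4 * (0.254^(1/3) - 0.254/2) = 47.2887
nu = 0.0145 / 47.2887 = 3.0692e-04 mol/cm^3

3.0692e-04 mol/cm^3


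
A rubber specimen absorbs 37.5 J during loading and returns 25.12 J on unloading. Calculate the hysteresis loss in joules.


Hysteresis loss = loading - unloading
= 37.5 - 25.12
= 12.38 J

12.38 J


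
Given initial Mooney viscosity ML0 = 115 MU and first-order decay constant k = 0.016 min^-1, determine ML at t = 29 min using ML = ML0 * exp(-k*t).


ML = ML0 * exp(-k * t)
ML = 115 * exp(-0.016 * 29)
ML = 115 * 0.6288
ML = 72.31 MU

72.31 MU


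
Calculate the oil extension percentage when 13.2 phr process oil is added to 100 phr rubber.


Oil % = oil / (100 + oil) * 100
= 13.2 / (100 + 13.2) * 100
= 13.2 / 113.2 * 100
= 11.66%

11.66%


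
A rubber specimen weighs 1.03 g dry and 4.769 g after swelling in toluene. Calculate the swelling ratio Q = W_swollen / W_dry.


Q = W_swollen / W_dry
Q = 4.769 / 1.03
Q = 4.63

Q = 4.63


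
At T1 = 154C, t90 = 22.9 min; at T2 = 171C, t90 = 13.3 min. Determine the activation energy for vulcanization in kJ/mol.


T1 = 427.15 K, T2 = 444.15 K
1/T1 - 1/T2 = 8.9606e-05
ln(t1/t2) = ln(22.9/13.3) = 0.5434
Ea = 8.314 * 0.5434 / 8.9606e-05 = 50416.0865 J/mol
Ea = 50.42 kJ/mol

50.42 kJ/mol


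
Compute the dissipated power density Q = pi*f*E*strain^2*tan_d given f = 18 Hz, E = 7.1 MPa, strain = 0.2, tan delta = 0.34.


Q = pi * f * E * strain^2 * tan_d
= pi * 18 * 7.1 * 0.2^2 * 0.34
= pi * 18 * 7.1 * 0.0400 * 0.34
= 5.4603

Q = 5.4603


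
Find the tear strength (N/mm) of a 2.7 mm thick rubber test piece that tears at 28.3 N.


Tear strength = force / thickness
= 28.3 / 2.7
= 10.48 N/mm

10.48 N/mm


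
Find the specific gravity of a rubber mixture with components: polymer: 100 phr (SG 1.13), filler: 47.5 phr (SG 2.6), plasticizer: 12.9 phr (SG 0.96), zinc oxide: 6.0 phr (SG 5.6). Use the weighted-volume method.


Sum of weights = 166.4
Volume contributions:
  polymer: 100/1.13 = 88.4956
  filler: 47.5/2.6 = 18.2692
  plasticizer: 12.9/0.96 = 13.4375
  zinc oxide: 6.0/5.6 = 1.0714
Sum of volumes = 121.2737
SG = 166.4 / 121.2737 = 1.372

SG = 1.372


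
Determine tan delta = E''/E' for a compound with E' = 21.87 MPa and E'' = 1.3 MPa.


tan delta = E'' / E'
= 1.3 / 21.87
= 0.0594

tan delta = 0.0594


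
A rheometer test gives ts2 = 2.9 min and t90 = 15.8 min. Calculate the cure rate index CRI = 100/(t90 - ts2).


CRI = 100 / (t90 - ts2)
= 100 / (15.8 - 2.9)
= 100 / 12.9
= 7.75 min^-1

7.75 min^-1


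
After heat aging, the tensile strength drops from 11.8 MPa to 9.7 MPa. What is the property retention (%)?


Retention = aged / original * 100
= 9.7 / 11.8 * 100
= 82.2%

82.2%


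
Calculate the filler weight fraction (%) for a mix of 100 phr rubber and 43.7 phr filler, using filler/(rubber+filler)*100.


Filler % = filler / (rubber + filler) * 100
= 43.7 / (100 + 43.7) * 100
= 43.7 / 143.7 * 100
= 30.41%

30.41%


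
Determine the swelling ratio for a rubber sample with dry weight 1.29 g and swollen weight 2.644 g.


Q = W_swollen / W_dry
Q = 2.644 / 1.29
Q = 2.05

Q = 2.05


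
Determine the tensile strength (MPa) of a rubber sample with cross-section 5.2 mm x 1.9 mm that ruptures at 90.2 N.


Area = width * thickness = 5.2 * 1.9 = 9.88 mm^2
TS = force / area = 90.2 / 9.88 = 9.13 MPa

9.13 MPa


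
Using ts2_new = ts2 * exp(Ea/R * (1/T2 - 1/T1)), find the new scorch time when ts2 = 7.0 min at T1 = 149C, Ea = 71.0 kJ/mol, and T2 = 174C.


Convert temperatures: T1 = 149 + 273.15 = 422.15 K, T2 = 174 + 273.15 = 447.15 K
ts2_new = 7.0 * exp(71000 / 8.314 * (1/447.15 - 1/422.15))
1/T2 - 1/T1 = -1.3244e-04
ts2_new = 2.26 min

2.26 min


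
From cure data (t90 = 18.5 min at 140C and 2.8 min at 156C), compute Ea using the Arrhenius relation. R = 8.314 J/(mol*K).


T1 = 413.15 K, T2 = 429.15 K
1/T1 - 1/T2 = 9.0241e-05
ln(t1/t2) = ln(18.5/2.8) = 1.8882
Ea = 8.314 * 1.8882 / 9.0241e-05 = 173957.7200 J/mol
Ea = 173.96 kJ/mol

173.96 kJ/mol


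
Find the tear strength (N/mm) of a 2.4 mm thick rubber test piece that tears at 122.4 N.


Tear strength = force / thickness
= 122.4 / 2.4
= 51.0 N/mm

51.0 N/mm


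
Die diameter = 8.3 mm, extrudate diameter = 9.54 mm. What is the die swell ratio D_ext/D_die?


Die swell ratio = D_extrudate / D_die
= 9.54 / 8.3
= 1.149

Die swell = 1.149


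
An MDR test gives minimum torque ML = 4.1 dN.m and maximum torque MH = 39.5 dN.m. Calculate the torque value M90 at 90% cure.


M90 = ML + 0.9 * (MH - ML)
M90 = 4.1 + 0.9 * (39.5 - 4.1)
M90 = 4.1 + 0.9 * 35.4
M90 = 35.96 dN.m

35.96 dN.m


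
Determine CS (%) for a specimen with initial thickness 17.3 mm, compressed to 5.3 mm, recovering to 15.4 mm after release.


CS = (t0 - recovered) / (t0 - ts) * 100
= (17.3 - 15.4) / (17.3 - 5.3) * 100
= 1.9 / 12.0 * 100
= 15.8%

15.8%


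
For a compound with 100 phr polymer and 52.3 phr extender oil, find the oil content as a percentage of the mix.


Oil % = oil / (100 + oil) * 100
= 52.3 / (100 + 52.3) * 100
= 52.3 / 152.3 * 100
= 34.34%

34.34%


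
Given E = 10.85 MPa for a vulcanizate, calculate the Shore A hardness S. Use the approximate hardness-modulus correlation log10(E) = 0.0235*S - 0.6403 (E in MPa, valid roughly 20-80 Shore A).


log10(E) = 0.0235*S - 0.6403  =>  S = (log10(E) + 0.6403) / 0.0235
log10(10.85) = 1.035430
S = (1.035430 + 0.6403) / 0.0235 = 1.675730 / 0.0235
S = 71.3

Shore A = 71.3


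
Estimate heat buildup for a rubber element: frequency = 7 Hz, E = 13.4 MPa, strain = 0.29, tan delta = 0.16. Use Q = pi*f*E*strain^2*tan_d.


Q = pi * f * E * strain^2 * tan_d
= pi * 7 * 13.4 * 0.29^2 * 0.16
= pi * 7 * 13.4 * 0.0841 * 0.16
= 3.9652

Q = 3.9652


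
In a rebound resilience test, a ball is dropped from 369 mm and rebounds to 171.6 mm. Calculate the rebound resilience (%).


Resilience = h_rebound / h_drop * 100
= 171.6 / 369 * 100
= 46.5%

46.5%


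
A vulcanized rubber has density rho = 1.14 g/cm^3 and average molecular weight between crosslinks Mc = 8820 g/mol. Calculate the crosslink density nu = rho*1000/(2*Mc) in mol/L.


nu = rho * 1000 / (2 * Mc)
nu = 1.14 * 1000 / (2 * 8820)
nu = 1140.0 / 17640
nu = 0.0646 mol/L

0.0646 mol/L
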